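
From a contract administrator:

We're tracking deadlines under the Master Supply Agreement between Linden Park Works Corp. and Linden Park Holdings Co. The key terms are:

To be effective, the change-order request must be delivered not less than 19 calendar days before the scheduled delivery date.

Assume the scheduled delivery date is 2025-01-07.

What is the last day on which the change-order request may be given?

2024-12-19

Counting back 19 calendar days from 2025-01-07 gives 2024-12-19.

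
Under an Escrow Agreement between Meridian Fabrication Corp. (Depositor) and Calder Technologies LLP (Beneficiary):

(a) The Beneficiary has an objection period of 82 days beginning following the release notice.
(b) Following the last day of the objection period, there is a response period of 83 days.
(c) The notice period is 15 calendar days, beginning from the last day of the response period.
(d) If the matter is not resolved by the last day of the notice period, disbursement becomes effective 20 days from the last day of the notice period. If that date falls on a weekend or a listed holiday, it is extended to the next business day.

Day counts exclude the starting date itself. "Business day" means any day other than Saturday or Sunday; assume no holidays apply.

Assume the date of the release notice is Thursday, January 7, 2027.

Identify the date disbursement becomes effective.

July 26, 2027

The last day of the objection period: January 7, 2027 + 82 days = March 30, 2027.
The last day of the response period: 83 calendar days after March 30, 2027 is June 21, 2027.
The last day of the notice period: 15 calendar days after June 21, 2027 is July 6, 2027.
The date disbursement becomes effective: 20 calendar days after July 6, 2027 is July 26, 2027. July 26, 2027 is a Monday, so no roll-forward applies.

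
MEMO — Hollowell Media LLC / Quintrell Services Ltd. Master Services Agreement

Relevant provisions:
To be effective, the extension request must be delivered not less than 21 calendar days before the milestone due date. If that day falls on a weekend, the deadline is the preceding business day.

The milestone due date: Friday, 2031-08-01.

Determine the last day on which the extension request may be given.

2031-07-11

Counting back 21 calendar days from 2031-08-01 gives 2031-07-11. That is a Friday, so no adjustment is needed.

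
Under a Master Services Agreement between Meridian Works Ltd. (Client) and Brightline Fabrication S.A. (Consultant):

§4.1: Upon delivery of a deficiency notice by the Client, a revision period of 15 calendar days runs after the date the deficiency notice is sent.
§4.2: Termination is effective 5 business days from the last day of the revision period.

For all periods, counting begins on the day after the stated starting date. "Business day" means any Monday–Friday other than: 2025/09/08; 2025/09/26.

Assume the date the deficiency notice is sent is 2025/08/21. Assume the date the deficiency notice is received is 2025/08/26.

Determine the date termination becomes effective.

2025/09/15

Adding 15 calendar days to 2025/08/21 gives 2025/09/05, which is the last day of the revision period.
The date termination becomes effective: counting 5 business days from Friday, 2025/09/05 (Sep 9, Sep 10, Sep 11, Sep 12, Sep 15, skipping weekends and the listed holiday on Sep 8) reaches Monday, 2025/09/15.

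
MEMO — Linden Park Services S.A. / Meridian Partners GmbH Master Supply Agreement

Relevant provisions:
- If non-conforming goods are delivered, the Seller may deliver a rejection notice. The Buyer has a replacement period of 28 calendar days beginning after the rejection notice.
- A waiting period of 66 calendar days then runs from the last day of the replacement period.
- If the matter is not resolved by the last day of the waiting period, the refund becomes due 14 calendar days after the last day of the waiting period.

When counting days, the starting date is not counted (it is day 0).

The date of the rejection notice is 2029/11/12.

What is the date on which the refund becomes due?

Adding 28 calendar days to 2029/11/12 gives 2029/12/10, which is the last day of the replacement period.
Adding 66 calendar days to 2029/12/10 gives 2030/02/14, which is the last day of the waiting period.
The date on which the refund becomes due: 14 calendar days after 2030/02/14 is 2030/02/28.

2030/02/28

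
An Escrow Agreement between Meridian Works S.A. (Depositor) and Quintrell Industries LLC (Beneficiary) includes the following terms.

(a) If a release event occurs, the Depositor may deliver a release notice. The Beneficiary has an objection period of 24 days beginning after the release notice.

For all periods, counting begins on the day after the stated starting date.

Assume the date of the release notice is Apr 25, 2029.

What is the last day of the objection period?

The last day of the objection period: Apr 25, 2029 + 24 days = May 19, 2029.

May 19, 2029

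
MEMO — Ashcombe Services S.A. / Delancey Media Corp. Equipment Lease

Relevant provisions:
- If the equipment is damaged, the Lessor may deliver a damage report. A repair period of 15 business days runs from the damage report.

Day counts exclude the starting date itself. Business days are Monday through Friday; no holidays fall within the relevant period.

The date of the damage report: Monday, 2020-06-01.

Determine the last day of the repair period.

2020-06-22

From Monday, 2020-06-01, 15 business days (Jun 2, Jun 3, Jun 4, Jun 5, …, Jun 18, Jun 19, Jun 22, skipping weekends) brings us to Monday, 2020-06-22, which is the last day of the repair period.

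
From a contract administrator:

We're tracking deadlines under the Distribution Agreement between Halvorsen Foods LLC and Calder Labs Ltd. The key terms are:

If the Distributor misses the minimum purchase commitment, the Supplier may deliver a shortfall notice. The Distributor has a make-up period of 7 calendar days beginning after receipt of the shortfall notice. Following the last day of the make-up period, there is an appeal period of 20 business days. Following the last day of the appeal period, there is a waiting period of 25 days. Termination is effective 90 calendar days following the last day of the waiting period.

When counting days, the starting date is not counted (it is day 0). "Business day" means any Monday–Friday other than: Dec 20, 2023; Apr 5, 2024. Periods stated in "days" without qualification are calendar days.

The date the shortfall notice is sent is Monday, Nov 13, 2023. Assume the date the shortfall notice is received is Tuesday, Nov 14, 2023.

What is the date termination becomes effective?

The last day of the make-up period: Nov 14, 2023 + 7 days = Nov 21, 2023.
From Tuesday, Nov 21, 2023, 20 business days (Nov 22, Nov 23, Nov 24, Nov 27, …, Dec 15, Dec 18, Dec 19, skipping weekends) brings us to Tuesday, Dec 19, 2023, which is the last day of the appeal period.
The last day of the waiting period: Dec 19, 2023 + 25 days = Jan 13, 2024.
The date termination becomes effective: 90 calendar days after Jan 13, 2024 is Apr 12, 2024.

Apr 12, 2024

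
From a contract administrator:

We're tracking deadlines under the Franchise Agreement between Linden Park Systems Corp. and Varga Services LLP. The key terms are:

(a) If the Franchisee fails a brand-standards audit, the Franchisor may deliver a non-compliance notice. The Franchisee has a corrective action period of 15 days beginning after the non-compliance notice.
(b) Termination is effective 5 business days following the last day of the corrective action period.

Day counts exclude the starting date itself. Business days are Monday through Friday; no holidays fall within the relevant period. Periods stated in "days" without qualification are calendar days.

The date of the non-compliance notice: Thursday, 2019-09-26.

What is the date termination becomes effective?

The last day of the corrective action period: 2019-09-26 + 15 days = 2019-10-11.
From Friday, 2019-10-11, 5 business days (Oct 14, Oct 15, Oct 16, Oct 17, Oct 18, skipping weekends) brings us to Friday, 2019-10-18, which is the date termination becomes effective.

2019-10-18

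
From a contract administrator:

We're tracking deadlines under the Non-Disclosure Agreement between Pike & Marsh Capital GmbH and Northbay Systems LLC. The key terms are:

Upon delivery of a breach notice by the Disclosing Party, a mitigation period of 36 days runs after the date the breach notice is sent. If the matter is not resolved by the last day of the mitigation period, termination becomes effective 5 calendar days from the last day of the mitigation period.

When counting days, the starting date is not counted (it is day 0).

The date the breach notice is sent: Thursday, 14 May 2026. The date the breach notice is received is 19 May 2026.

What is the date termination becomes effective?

24 June 2026

The last day of the mitigation period: 36 calendar days after 14 May 2026 is 19 June 2026.
Adding 5 calendar days to 19 June 2026 gives 24 June 2026, which is the date termination becomes effective.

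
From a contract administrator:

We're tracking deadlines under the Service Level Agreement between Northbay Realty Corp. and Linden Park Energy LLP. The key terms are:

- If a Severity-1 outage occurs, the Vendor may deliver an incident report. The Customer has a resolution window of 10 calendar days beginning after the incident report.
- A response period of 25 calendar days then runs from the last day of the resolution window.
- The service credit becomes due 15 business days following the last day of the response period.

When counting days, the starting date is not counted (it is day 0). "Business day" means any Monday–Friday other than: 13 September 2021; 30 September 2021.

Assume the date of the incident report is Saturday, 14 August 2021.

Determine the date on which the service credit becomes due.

Adding 10 calendar days to 14 August 2021 gives 24 August 2021, which is the last day of the resolution window.
The last day of the response period: 25 calendar days after 24 August 2021 is 18 September 2021.
From Saturday, 18 September 2021, 15 business days (Sep 20, Sep 21, Sep 22, Sep 23, …, Oct 7, Oct 8, Oct 11, skipping weekends and the listed holiday on Sep 30) brings us to Monday, 11 October 2021, which is the date on which the service credit becomes due.

11 October 2021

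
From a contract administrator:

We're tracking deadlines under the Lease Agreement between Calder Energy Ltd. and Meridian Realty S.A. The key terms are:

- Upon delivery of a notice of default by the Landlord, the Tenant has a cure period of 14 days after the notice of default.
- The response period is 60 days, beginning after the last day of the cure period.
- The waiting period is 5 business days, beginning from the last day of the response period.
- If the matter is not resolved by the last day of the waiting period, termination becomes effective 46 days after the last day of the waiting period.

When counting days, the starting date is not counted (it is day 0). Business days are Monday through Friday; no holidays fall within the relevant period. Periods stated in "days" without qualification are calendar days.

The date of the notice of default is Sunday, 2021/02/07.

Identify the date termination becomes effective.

Adding 14 calendar days to 2021/02/07 gives 2021/02/21, which is the last day of the cure period.
Adding 60 calendar days to 2021/02/21 gives 2021/04/22, which is the last day of the response period.
From Thursday, 2021/04/22, 5 business days (Apr 23, Apr 26, Apr 27, Apr 28, Apr 29, skipping weekends) brings us to Thursday, 2021/04/29, which is the last day of the waiting period.
The date termination becomes effective: 2021/04/29 + 46 days = 2021/06/14.

2021/06/14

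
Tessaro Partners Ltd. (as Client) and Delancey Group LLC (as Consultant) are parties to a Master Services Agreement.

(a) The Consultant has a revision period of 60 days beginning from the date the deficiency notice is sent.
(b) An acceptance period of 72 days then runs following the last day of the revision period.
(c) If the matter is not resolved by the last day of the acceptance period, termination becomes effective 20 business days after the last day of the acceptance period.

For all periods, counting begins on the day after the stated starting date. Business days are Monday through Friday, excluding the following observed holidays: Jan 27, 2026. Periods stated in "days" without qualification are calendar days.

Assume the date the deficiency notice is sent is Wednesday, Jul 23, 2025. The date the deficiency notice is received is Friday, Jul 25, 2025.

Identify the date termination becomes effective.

The last day of the revision period: 60 calendar days after Jul 23, 2025 is Sep 21, 2025.
Adding 72 calendar days to Sep 21, 2025 gives Dec 2, 2025, which is the last day of the acceptance period.
The date termination becomes effective: counting 20 business days from Tuesday, Dec 2, 2025 (Dec 3, Dec 4, Dec 5, Dec 8, …, Dec 26, Dec 29, Dec 30, skipping weekends) reaches Tuesday, Dec 30, 2025.

Dec 30, 2025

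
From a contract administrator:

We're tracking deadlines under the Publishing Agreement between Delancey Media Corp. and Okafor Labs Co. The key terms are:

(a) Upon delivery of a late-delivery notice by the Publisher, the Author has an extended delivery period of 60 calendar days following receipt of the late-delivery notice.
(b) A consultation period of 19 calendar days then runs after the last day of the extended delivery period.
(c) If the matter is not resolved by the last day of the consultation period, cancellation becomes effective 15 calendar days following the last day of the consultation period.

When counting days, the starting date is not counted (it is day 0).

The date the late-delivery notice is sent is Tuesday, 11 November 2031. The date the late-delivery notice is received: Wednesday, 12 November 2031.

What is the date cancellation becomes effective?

14 February 2032

The last day of the extended delivery period: 12 November 2031 + 60 days = 11 January 2032.
The last day of the consultation period: 19 calendar days after 11 January 2032 is 30 January 2032.
The date cancellation becomes effective: 30 January 2032 + 15 days = 14 February 2032.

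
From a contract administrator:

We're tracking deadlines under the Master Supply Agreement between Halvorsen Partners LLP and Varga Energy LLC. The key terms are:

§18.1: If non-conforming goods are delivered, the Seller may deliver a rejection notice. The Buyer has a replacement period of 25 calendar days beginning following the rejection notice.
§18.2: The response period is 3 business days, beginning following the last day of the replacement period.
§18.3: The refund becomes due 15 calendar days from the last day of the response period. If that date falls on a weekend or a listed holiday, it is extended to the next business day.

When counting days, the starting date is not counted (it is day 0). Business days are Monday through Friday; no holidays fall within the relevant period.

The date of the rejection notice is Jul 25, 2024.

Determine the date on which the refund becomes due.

Adding 25 calendar days to Jul 25, 2024 gives Aug 19, 2024, which is the last day of the replacement period.
The last day of the response period: counting 3 business days from Monday, Aug 19, 2024 (Aug 20, Aug 21, Aug 22, skipping weekends) reaches Thursday, Aug 22, 2024.
The date on which the refund becomes due: Aug 22, 2024 + 15 days = Sep 6, 2024. Sep 6, 2024 is a Friday, so no roll-forward applies.

Sep 6, 2024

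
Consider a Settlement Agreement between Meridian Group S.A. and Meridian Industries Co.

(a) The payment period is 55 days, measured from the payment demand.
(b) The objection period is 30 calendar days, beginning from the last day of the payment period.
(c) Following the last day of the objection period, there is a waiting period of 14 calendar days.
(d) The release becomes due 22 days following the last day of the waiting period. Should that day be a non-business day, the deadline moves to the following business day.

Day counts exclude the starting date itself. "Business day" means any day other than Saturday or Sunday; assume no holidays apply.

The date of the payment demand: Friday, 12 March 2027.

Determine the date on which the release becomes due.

The last day of the payment period: 55 calendar days after 12 March 2027 is 6 May 2027.
The last day of the objection period: 30 calendar days after 6 May 2027 is 5 June 2027.
The last day of the waiting period: 14 calendar days after 5 June 2027 is 19 June 2027.
Adding 22 calendar days to 19 June 2027 gives 11 July 2027, which is the date on which the release becomes due. That falls on a Sunday, so it rolls to the next business day, Monday, 12 July 2027.

12 July 2027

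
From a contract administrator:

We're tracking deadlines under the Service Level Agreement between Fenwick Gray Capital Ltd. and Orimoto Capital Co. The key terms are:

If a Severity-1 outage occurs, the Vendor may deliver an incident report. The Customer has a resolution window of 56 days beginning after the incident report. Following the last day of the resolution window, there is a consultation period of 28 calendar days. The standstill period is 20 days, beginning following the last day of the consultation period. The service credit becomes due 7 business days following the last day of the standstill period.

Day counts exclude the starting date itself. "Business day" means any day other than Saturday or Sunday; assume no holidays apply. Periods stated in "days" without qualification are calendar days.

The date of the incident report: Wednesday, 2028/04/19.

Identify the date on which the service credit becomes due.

Adding 56 calendar days to 2028/04/19 gives 2028/06/14, which is the last day of the resolution window.
Adding 28 calendar days to 2028/06/14 gives 2028/07/12, which is the last day of the consultation period.
The last day of the standstill period: 20 calendar days after 2028/07/12 is 2028/08/01.
The date on which the service credit becomes due: counting 7 business days from Tuesday, 2028/08/01 (Aug 2, Aug 3, Aug 4, Aug 7, Aug 8, Aug 9, Aug 10, skipping weekends) reaches Thursday, 2028/08/10.

2028/08/10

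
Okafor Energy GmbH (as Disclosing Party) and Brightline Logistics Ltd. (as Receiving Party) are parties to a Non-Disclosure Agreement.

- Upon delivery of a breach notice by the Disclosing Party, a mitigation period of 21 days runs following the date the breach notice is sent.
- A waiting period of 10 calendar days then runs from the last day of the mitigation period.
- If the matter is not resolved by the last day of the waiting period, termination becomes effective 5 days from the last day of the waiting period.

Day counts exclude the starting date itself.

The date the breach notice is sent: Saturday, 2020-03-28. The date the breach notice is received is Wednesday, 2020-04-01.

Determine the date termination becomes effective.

The last day of the mitigation period: 21 calendar days after 2020-03-28 is 2020-04-18.
The last day of the waiting period: 10 calendar days after 2020-04-18 is 2020-04-28.
Adding 5 calendar days to 2020-04-28 gives 2020-05-03, which is the date termination becomes effective.

2020-05-03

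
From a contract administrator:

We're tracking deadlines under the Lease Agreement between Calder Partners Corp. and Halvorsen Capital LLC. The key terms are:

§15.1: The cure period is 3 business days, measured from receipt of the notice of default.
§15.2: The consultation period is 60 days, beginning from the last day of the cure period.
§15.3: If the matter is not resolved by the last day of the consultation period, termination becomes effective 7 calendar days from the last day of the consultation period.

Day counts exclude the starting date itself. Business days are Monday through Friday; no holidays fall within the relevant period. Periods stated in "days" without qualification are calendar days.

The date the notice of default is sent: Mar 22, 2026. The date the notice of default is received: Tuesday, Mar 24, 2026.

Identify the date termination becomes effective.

Jun 2, 2026

The last day of the cure period: 3 business days after Tuesday, Mar 24, 2026, skipping weekends — Mar 25, Mar 26, Mar 27 — lands on Friday, Mar 27, 2026.
Adding 60 calendar days to Mar 27, 2026 gives May 26, 2026, which is the last day of the consultation period.
The date termination becomes effective: 7 calendar days after May 26, 2026 is Jun 2, 2026.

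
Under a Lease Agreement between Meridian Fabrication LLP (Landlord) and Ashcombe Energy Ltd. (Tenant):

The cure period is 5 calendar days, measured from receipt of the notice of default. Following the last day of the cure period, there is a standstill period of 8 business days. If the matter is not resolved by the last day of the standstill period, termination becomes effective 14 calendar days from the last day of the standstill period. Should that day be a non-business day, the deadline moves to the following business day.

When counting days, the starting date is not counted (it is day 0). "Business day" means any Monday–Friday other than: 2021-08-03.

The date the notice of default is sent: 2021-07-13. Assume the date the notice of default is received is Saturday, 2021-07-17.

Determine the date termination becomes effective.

The last day of the cure period: 5 calendar days after 2021-07-17 is 2021-07-22.
The last day of the standstill period: counting 8 business days from Thursday, 2021-07-22 (Jul 23, Jul 26, Jul 27, Jul 28, Jul 29, Jul 30, Aug 2, Aug 4, skipping weekends and the listed holiday on Aug 3) reaches Wednesday, 2021-08-04.
The date termination becomes effective: 14 calendar days after 2021-08-04 is 2021-08-18. 2021-08-18 is a Wednesday and is not a listed holiday, so no roll-forward applies.

2021-08-18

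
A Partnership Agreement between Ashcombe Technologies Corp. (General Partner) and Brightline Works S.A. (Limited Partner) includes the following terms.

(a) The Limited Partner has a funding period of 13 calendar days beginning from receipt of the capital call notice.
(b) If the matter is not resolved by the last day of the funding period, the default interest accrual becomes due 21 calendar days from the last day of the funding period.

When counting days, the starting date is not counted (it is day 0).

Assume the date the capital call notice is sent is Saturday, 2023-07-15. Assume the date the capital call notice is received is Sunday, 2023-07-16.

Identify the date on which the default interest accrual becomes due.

The last day of the funding period: 2023-07-16 + 13 days = 2023-07-29.
Adding 21 calendar days to 2023-07-29 gives 2023-08-19, which is the date on which the default interest accrual becomes due.

2023-08-19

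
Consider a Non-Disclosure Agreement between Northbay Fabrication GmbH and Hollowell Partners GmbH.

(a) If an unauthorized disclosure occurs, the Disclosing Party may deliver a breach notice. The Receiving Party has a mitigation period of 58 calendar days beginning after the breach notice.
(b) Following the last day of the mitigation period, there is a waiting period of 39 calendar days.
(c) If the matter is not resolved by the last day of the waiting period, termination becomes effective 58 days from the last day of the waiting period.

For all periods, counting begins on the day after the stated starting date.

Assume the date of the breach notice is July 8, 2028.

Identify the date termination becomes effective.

December 10, 2028

The last day of the mitigation period: 58 calendar days after July 8, 2028 is September 4, 2028.
Adding 39 calendar days to September 4, 2028 gives October 13, 2028, which is the last day of the waiting period.
The date termination becomes effective: October 13, 2028 + 58 days = December 10, 2028.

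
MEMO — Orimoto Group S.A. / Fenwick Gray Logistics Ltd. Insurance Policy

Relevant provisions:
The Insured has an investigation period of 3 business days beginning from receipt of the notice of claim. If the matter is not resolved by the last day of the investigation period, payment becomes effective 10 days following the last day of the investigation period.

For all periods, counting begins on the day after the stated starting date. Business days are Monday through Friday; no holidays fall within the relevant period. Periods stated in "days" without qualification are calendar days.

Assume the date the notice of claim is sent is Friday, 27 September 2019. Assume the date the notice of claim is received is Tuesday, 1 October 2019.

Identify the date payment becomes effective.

14 October 2019

The last day of the investigation period: counting 3 business days from Tuesday, 1 October 2019 (Oct 2, Oct 3, Oct 4, skipping weekends) reaches Friday, 4 October 2019.
Adding 10 calendar days to 4 October 2019 gives 14 October 2019, which is the date payment becomes effective.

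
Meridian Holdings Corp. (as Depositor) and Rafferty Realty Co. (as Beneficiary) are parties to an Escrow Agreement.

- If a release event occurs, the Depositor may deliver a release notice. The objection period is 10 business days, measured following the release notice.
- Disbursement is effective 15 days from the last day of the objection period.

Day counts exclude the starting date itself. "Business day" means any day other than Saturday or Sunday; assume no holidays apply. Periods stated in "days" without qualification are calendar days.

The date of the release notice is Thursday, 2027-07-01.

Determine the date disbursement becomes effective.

2027-07-30

The last day of the objection period: 10 business days after Thursday, 2027-07-01, skipping weekends — Jul 2, Jul 5, Jul 6, Jul 7, Jul 8, Jul 9, Jul 12, Jul 13, Jul 14, Jul 15 — lands on Thursday, 2027-07-15.
The date disbursement becomes effective: 2027-07-15 + 15 days = 2027-07-30.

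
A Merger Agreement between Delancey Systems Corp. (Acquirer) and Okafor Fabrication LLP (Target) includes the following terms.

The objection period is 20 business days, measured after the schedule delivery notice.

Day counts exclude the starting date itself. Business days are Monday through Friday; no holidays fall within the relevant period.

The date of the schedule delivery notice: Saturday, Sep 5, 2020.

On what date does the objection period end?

From Saturday, Sep 5, 2020, 20 business days (Sep 7, Sep 8, Sep 9, Sep 10, …, Sep 30, Oct 1, Oct 2, skipping weekends) brings us to Friday, Oct 2, 2020, which is the last day of the objection period.

Oct 2, 2020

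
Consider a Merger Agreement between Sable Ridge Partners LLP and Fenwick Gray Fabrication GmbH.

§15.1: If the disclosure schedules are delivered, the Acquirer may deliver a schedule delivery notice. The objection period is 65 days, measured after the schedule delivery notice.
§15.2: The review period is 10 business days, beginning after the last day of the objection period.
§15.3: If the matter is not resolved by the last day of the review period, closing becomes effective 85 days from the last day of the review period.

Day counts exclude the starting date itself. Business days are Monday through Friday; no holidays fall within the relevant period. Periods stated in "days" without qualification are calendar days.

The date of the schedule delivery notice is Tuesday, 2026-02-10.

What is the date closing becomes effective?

The last day of the objection period: 2026-02-10 + 65 days = 2026-04-16.
From Thursday, 2026-04-16, 10 business days (Apr 17, Apr 20, Apr 21, Apr 22, Apr 23, Apr 24, Apr 27, Apr 28, Apr 29, Apr 30, skipping weekends) brings us to Thursday, 2026-04-30, which is the last day of the review period.
Adding 85 calendar days to 2026-04-30 gives 2026-07-24, which is the date closing becomes effective.

2026-07-24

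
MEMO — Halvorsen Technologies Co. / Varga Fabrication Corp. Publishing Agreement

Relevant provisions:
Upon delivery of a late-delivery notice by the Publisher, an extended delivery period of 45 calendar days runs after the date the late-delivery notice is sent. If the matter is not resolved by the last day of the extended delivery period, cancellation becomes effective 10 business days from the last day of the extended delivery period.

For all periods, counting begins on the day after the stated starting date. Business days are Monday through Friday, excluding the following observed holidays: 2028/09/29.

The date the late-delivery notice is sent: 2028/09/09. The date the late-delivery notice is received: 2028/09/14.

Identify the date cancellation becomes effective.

2028/11/07

The last day of the extended delivery period: 45 calendar days after 2028/09/09 is 2028/10/24.
The date cancellation becomes effective: counting 10 business days from Tuesday, 2028/10/24 (Oct 25, Oct 26, Oct 27, Oct 30, Oct 31, Nov 1, Nov 2, Nov 3, Nov 6, Nov 7, skipping weekends) reaches Tuesday, 2028/11/07.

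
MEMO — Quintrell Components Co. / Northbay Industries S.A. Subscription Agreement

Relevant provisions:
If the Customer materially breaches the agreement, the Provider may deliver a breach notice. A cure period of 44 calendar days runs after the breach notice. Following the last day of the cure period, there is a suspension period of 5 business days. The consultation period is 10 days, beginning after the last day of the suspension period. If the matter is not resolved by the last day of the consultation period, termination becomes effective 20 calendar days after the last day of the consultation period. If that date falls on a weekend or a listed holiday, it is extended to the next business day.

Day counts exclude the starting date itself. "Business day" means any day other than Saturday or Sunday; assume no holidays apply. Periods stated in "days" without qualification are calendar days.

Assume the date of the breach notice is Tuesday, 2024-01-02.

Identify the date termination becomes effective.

2024-03-25

The last day of the cure period: 2024-01-02 + 44 days = 2024-02-15.
The last day of the suspension period: 5 business days after Thursday, 2024-02-15, skipping weekends — Feb 16, Feb 19, Feb 20, Feb 21, Feb 22 — lands on Thursday, 2024-02-22.
The last day of the consultation period: 10 calendar days after 2024-02-22 is 2024-03-03.
The date termination becomes effective: 2024-03-03 + 20 days = 2024-03-23. That falls on a Saturday, so it rolls to the next business day, Monday, 2024-03-25.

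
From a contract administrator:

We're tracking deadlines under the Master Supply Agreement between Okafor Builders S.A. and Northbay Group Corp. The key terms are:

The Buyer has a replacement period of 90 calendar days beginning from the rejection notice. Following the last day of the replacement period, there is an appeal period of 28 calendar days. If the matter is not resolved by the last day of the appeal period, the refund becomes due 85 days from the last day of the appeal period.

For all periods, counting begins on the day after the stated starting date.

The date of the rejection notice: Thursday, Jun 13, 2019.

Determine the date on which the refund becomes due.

The last day of the replacement period: 90 calendar days after Jun 13, 2019 is Sep 11, 2019.
The last day of the appeal period: 28 calendar days after Sep 11, 2019 is Oct 9, 2019.
Adding 85 calendar days to Oct 9, 2019 gives Jan 2, 2020, which is the date on which the refund becomes due.

Jan 2, 2020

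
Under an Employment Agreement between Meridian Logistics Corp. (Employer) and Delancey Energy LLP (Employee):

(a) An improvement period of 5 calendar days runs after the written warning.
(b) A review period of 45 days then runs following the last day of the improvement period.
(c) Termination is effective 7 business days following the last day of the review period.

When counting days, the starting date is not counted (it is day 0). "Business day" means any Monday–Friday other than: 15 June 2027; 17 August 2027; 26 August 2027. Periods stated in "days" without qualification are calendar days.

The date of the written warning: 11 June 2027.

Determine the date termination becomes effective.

The last day of the improvement period: 5 calendar days after 11 June 2027 is 16 June 2027.
The last day of the review period: 45 calendar days after 16 June 2027 is 31 July 2027.
The date termination becomes effective: 7 business days after Saturday, 31 July 2027, skipping weekends — Aug 2, Aug 3, Aug 4, Aug 5, Aug 6, Aug 9, Aug 10 — lands on Tuesday, 10 August 2027.

10 August 2027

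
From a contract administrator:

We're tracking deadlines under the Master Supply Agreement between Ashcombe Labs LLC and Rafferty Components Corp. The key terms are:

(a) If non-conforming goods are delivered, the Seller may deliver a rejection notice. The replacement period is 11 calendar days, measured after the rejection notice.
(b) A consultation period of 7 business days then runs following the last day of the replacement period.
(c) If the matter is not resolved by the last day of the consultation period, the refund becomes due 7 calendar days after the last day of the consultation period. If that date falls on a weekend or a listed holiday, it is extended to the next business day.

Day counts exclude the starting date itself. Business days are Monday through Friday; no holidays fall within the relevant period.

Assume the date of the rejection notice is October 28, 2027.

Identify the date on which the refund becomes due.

November 24, 2027

Adding 11 calendar days to October 28, 2027 gives November 8, 2027, which is the last day of the replacement period.
The last day of the consultation period: 7 business days after Monday, November 8, 2027, skipping weekends — Nov 9, Nov 10, Nov 11, Nov 12, Nov 15, Nov 16, Nov 17 — lands on Wednesday, November 17, 2027.
Adding 7 calendar days to November 17, 2027 gives November 24, 2027, which is the date on which the refund becomes due. November 24, 2027 is a Wednesday, so no roll-forward applies.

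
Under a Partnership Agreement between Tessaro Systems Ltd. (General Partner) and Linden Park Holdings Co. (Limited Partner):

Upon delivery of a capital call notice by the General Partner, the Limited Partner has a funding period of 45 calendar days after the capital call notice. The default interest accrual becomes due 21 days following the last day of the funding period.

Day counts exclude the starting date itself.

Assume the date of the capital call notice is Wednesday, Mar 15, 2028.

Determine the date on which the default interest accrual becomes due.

May 20, 2028

The last day of the funding period: 45 calendar days after Mar 15, 2028 is Apr 29, 2028.
The date on which the default interest accrual becomes due: 21 calendar days after Apr 29, 2028 is May 20, 2028.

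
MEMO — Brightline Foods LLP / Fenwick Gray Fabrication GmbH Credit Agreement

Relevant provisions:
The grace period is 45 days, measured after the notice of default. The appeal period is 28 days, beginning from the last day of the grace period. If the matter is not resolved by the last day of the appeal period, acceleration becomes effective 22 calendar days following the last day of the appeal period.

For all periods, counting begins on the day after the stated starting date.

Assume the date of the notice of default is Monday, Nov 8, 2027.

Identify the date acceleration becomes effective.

Feb 11, 2028

The last day of the grace period: 45 calendar days after Nov 8, 2027 is Dec 23, 2027.
The last day of the appeal period: 28 calendar days after Dec 23, 2027 is Jan 20, 2028.
Adding 22 calendar days to Jan 20, 2028 gives Feb 11, 2028, which is the date acceleration becomes effective.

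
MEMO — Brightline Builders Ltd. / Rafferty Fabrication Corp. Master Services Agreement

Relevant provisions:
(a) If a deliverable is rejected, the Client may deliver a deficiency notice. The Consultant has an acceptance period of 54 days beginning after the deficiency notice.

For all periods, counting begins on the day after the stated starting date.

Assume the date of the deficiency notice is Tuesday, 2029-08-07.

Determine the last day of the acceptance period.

2029-09-30

The last day of the acceptance period: 54 calendar days after 2029-08-07 is 2029-09-30.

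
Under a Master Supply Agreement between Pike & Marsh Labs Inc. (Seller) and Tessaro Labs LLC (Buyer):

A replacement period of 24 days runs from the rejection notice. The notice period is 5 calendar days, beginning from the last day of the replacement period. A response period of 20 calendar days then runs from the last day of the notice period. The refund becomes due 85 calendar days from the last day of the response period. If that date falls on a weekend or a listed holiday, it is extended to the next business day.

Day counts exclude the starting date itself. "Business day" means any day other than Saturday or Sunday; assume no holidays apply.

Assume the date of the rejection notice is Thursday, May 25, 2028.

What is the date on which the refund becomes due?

October 6, 2028

Adding 24 calendar days to May 25, 2028 gives June 18, 2028, which is the last day of the replacement period.
The last day of the notice period: 5 calendar days after June 18, 2028 is June 23, 2028.
Adding 20 calendar days to June 23, 2028 gives July 13, 2028, which is the last day of the response period.
The date on which the refund becomes due: 85 calendar days after July 13, 2028 is October 6, 2028. October 6, 2028 is a Friday, so no roll-forward applies.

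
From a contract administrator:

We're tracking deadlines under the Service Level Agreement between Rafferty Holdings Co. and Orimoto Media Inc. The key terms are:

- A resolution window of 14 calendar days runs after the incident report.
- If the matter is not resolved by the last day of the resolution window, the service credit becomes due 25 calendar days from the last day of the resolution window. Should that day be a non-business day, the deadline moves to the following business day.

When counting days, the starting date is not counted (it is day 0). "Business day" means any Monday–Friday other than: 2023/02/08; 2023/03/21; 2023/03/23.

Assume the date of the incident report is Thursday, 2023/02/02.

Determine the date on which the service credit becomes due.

The last day of the resolution window: 2023/02/02 + 14 days = 2023/02/16.
The date on which the service credit becomes due: 2023/02/16 + 25 days = 2023/03/13. 2023/03/13 is a Monday and is not a listed holiday, so no roll-forward applies.

2023/03/13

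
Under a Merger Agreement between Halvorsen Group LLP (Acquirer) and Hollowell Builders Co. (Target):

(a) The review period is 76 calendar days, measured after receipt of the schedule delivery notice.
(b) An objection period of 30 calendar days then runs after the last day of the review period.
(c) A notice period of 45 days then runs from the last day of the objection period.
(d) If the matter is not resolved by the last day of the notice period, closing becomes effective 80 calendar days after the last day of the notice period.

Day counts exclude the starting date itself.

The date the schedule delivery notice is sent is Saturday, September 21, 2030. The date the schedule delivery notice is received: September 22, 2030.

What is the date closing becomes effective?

Adding 76 calendar days to September 22, 2030 gives December 7, 2030, which is the last day of the review period.
The last day of the objection period: 30 calendar days after December 7, 2030 is January 6, 2031.
The last day of the notice period: 45 calendar days after January 6, 2031 is February 20, 2031.
Adding 80 calendar days to February 20, 2031 gives May 11, 2031, which is the date closing becomes effective.

May 11, 2031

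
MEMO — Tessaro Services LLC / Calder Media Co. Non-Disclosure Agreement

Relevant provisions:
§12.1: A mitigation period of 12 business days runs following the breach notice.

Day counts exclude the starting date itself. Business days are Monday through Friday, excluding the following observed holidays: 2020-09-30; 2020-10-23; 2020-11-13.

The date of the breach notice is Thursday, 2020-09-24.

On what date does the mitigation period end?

2020-10-13

The last day of the mitigation period: counting 12 business days from Thursday, 2020-09-24 (Sep 25, Sep 28, Sep 29, Oct 1, …, Oct 9, Oct 12, Oct 13, skipping weekends and the listed holiday on Sep 30) reaches Tuesday, 2020-10-13.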